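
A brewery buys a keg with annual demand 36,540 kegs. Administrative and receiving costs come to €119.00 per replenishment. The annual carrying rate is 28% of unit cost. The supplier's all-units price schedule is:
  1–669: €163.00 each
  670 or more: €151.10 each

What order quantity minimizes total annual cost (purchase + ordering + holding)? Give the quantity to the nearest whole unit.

Q* ≈ 670 kegs

Holding cost per unit per year at price C is H = 0.28·C.
Evaluate total cost at each tier's feasible EOQ or, if the EOQ is below the tier, at the tier's minimum quantity.
EOQ at €163.00 = 436.5 (feasible in tier 1): TC = 36,540×€163.00 + (36,540/436.5)×119 + (436.5/2)×0.28×€163.00 = €5,975,942.58.
EOQ at €151.10 = 453.4 < 670, so use break Q=670: TC = 36,540×€151.10 + (36,540/670.0)×119 + (670.0/2)×0.28×€151.10 = €5,541,857.12.
Lowest total cost is €5,541,857.12 at Q = 670.0.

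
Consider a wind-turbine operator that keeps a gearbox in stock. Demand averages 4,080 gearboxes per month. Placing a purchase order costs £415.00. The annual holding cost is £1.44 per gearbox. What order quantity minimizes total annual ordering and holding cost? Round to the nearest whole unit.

Annual demand D = 4,080 × 12 = 48,960.
EOQ = √(2DS / H) = √(2 × 48,960 × 415 / 1.44).
= √(40,636,800 / 1.44) = √28,220,000 ≈ 5312.250.

Q* ≈ 5,312 gearboxes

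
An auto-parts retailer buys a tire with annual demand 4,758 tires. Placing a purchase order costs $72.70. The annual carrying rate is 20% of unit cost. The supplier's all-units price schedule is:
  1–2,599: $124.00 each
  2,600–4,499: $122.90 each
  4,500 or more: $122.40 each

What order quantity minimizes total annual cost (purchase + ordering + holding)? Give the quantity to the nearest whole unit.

Q* ≈ 167 tires

Holding cost per unit per year at price C is H = 0.20·C.
For each price level, check whether its EOQ is feasible; otherwise the best quantity at that price is the breakpoint.
EOQ at $124.00 = 167.0 (feasible in tier 1): TC = 4,758×$124.00 + (4,758/167.0)×72.7 + (167.0/2)×0.20×$124.00 = $594,134.10.
EOQ at $122.90 = 167.8 < 2600, so use break Q=2600: TC = 4,758×$122.90 + (4,758/2600.0)×72.7 + (2600.0/2)×0.20×$122.90 = $616,845.24.
EOQ at $122.40 = 168.1 < 4500, so use break Q=4500: TC = 4,758×$122.40 + (4,758/4500.0)×72.7 + (4500.0/2)×0.20×$122.40 = $637,536.07.
Lowest total cost is $594,134.10 at Q = 167.0.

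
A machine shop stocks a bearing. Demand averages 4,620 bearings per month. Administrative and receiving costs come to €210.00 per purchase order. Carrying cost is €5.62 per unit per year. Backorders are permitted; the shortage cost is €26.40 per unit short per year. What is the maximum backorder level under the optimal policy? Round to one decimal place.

S* ≈ 393.5 bearings

Annual demand D = 4,620 × 12 = 55,440.
With planned backorders, Q* = √(2DS/H) · √((H+B)/B).
√(2DS/H) = √(2 × 55,440 × 210 / 5.62) = 2035.486.
√((H+B)/B) = √((5.62+26.4)/26.4) = 1.1013.
Q* ≈ 2241.696.
S* = Q* · H/(H+B) = 2241.696 × 5.62/32.02 ≈ 393.452.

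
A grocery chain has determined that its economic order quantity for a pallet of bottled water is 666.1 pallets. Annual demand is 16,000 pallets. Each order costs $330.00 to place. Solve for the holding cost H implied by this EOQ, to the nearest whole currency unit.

The basic EOQ model gives Q* = √(2DS/H); rearrange for the unknown.
From Q* = √(2DS/H): H = 2DS / Q*² = 2 × 16,000 × 330 / 666.1² = 23.8004.

H ≈ $24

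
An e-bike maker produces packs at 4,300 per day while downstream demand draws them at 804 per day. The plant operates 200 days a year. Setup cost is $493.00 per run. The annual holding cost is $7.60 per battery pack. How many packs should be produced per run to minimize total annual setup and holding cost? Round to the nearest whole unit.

Q* ≈ 5,066 packs

Annual demand D = 804 × 200 = 160,800.
Production build-up factor (1 − d/p) = 1 − 804/4,300 = 0.8130.
Q* = √(2DS / (H(1 − d/p))) = √(2 × 160,800 × 493 / (7.6 × 0.8130)).
= √(158,548,800 / 6.179) ≈ 5065.510.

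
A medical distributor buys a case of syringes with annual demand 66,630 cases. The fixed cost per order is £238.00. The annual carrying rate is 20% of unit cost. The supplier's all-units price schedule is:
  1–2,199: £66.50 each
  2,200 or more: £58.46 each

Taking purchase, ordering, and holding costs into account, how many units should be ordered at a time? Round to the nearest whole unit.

Holding cost per unit per year at price C is H = 0.20·C.
Evaluate total cost at each tier's feasible EOQ or, if the EOQ is below the tier, at the tier's minimum quantity.
EOQ at £66.50 = 1544.2 (feasible in tier 1): TC = 66,630×£66.50 + (66,630/1544.2)×238 + (1544.2/2)×0.20×£66.50 = £4,451,433.29.
EOQ at £58.46 = 1647.0 < 2200, so use break Q=2200: TC = 66,630×£58.46 + (66,630/2200.0)×238 + (2200.0/2)×0.20×£58.46 = £3,915,259.15.
Lowest total cost is £3,915,259.15 at Q = 2200.0.

Q* ≈ 2,200 cases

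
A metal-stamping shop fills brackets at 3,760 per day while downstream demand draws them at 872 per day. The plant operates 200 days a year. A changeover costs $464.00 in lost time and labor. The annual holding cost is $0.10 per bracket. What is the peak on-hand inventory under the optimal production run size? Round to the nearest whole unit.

Annual demand D = 872 × 200 = 174,400.
Production build-up factor (1 − d/p) = 1 − 872/3,760 = 0.7681.
Q* = √(2DS / (H(1 − d/p))) = √(2 × 174,400 × 464 / (0.1 × 0.7681)).
= √(161,843,200 / 0.0768) ≈ 45903.157.
Maximum inventory = Q*(1 − d/p) = 45903.157 × 0.7681 ≈ 35257.531.

I_max ≈ 35,258 brackets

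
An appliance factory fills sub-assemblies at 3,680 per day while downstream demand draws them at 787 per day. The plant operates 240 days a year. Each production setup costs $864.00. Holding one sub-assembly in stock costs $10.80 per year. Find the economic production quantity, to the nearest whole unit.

Q* ≈ 6,200 sub-assemblies

Annual demand D = 787 × 240 = 188,880.
Production build-up factor (1 − d/p) = 1 − 787/3,680 = 0.7861.
Q* = √(2DS / (H(1 − d/p))) = √(2 × 188,880 × 864 / (10.8 × 0.7861)).
= √(326,384,640 / 8.4903) ≈ 6200.157.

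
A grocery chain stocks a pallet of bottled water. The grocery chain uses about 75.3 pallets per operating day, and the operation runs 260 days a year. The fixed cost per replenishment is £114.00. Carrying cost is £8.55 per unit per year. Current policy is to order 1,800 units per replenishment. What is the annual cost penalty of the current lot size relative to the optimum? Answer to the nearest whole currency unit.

Extra cost ≈ £2,757 per year

Annual demand D = 75.3 × 260 = 19,578.
EOQ = √(2DS/H) = √(2 × 19,578 × 114 / 8.55) ≈ 722.55.
Cost at Q* = (D/Q*)S + (Q*/2)H = √(2DSH) ≈ £6,177.81.
Cost at Q = 1,800: (19,578/1,800)×114 + (1,800/2)×8.55 = £1,239.94 + £7,695.00 = £8,934.94.
Excess = £8,934.94 − £6,177.81 = £2,757.13.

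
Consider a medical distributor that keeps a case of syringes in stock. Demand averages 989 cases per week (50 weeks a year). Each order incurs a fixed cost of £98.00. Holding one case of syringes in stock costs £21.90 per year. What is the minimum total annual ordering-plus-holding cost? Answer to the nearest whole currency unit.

TC* ≈ £14,569

Annual demand D = 989 × 50 = 49,450.
Q* = √(2DS/H) = √(2 × 49,450 × 98 / 21.9) ≈ 665.26.
At the optimum the two cost components are equal, so total cost = 2·(Q*/2)H = Q*·H.
Minimum total = √(2DSH) = √(2 × 49,450 × 98 × 21.9) ≈ 14569.117.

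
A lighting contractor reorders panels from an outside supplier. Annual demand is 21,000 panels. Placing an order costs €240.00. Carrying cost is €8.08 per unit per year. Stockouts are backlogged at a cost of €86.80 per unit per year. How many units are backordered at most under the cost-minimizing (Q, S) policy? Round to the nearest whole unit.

With planned backorders, Q* = √(2DS/H) · √((H+B)/B).
√(2DS/H) = √(2 × 21,000 × 240 / 8.08) = 1116.926.
√((H+B)/B) = √((8.08+86.8)/86.8) = 1.0455.
Q* ≈ 1167.756.
S* = Q* · H/(H+B) = 1167.756 × 8.08/94.88 ≈ 99.446.

S* ≈ 99 panels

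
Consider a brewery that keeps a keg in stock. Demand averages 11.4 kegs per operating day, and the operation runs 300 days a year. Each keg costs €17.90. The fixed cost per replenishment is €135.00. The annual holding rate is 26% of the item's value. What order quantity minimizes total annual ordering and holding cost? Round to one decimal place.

Q* ≈ 445.4 kegs

Annual demand D = 11.4 × 300 = 3,420.
Holding cost H = 0.26 × €17.90 = €4.6540 per unit per year.
EOQ = √(2DS / H) = √(2 × 3,420 × 135 / 4.654).
= √(923,400 / 4.654) = √198,409.9699 ≈ 445.432.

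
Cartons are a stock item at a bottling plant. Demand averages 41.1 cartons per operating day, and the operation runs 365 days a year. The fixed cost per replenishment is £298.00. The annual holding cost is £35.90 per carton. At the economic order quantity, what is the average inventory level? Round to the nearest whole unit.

Annual demand D = 41.1 × 365 = 15,001.5.
Q* = √(2DS/H) = √(2 × 15,001.5 × 298 / 35.9) ≈ 499.05.
Average inventory = Q*/2 ≈ 499.05 / 2 = 249.525.

Average inventory ≈ 250 cartons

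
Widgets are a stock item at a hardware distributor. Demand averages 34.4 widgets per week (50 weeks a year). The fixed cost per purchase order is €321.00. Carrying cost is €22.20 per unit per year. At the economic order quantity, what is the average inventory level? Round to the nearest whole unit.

Annual demand D = 34.4 × 50 = 1,720.
Q* = √(2DS/H) = √(2 × 1,720 × 321 / 22.2) ≈ 223.03.
Average inventory = Q*/2 ≈ 223.03 / 2 = 111.513.

Average inventory ≈ 112 widgets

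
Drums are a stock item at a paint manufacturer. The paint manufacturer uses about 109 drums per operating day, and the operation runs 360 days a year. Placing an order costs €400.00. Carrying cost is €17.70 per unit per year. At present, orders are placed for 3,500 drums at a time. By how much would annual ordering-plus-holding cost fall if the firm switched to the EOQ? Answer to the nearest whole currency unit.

Extra cost ≈ €11,888 per year

Annual demand D = 109 × 360 = 39,240.
EOQ = √(2DS/H) = √(2 × 39,240 × 400 / 17.7) ≈ 1331.75.
Cost at Q* = (D/Q*)S + (Q*/2)H = √(2DSH) ≈ €23,571.98.
Cost at Q = 3,500: (39,240/3,500)×400 + (3,500/2)×17.7 = €4,484.57 + €30,975.00 = €35,459.57.
Excess = €35,459.57 − €23,571.98 = €11,887.59.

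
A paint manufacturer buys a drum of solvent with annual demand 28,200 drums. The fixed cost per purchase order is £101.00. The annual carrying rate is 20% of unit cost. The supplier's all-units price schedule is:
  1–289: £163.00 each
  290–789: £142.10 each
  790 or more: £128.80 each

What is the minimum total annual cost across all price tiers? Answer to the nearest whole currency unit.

TC* ≈ £3,645,941

Holding cost per unit per year at price C is H = 0.20·C.
Evaluate total cost at each tier's feasible EOQ or, if the EOQ is below the tier, at the tier's minimum quantity.
Tier 1 (£163.00): EOQ = 418.0 exceeds tier's upper bound 289, so this tier is dominated.
EOQ at £142.10 = 447.7 (feasible in tier 2): TC = 28,200×£142.10 + (28,200/447.7)×101 + (447.7/2)×0.20×£142.10 = £4,019,943.67.
EOQ at £128.80 = 470.2 < 790, so use break Q=790: TC = 28,200×£128.80 + (28,200/790.0)×101 + (790.0/2)×0.20×£128.80 = £3,645,940.52.
Lowest total cost among the candidates is at Q = 790.0.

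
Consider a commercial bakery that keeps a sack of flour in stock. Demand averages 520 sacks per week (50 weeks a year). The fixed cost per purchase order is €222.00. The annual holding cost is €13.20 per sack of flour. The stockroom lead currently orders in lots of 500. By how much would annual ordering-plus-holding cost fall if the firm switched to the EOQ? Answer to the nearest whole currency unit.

Annual demand D = 520 × 50 = 26,000.
EOQ = √(2DS/H) = √(2 × 26,000 × 222 / 13.2) ≈ 935.17.
Cost at Q* = (D/Q*)S + (Q*/2)H = √(2DSH) ≈ €12,344.26.
Cost at Q = 500: (26,000/500)×222 + (500/2)×13.2 = €11,544.00 + €3,300.00 = €14,844.00.
Excess = €14,844.00 − €12,344.26 = €2,499.74.

Extra cost ≈ €2,500 per year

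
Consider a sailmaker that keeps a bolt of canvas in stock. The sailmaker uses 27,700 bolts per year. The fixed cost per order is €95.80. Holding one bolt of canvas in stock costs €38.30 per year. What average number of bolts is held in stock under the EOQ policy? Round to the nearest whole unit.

Q* = √(2DS/H) = √(2 × 27,700 × 95.8 / 38.3) ≈ 372.25.
Average inventory = Q*/2 ≈ 372.25 / 2 = 186.127.

Average inventory ≈ 186 bolts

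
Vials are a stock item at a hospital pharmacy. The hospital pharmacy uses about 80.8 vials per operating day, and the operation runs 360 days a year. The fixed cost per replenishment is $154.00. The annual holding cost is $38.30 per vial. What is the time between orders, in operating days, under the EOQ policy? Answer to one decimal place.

Annual demand D = 80.8 × 360 = 29,088.
EOQ = √(2DS/H) = √(2 × 29,088 × 154 / 38.3) ≈ 483.65.
Cycle time = Q*/D × 360 = 483.65 / 29,088 × 360 ≈ 5.986 days.

T ≈ 6.0 days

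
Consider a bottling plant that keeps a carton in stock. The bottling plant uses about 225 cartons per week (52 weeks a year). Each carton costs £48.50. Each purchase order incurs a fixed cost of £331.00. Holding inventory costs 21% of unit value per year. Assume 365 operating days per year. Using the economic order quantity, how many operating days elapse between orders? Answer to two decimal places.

T ≈ 27.20 days

Annual demand D = 225 × 52 = 11,700.
Holding cost H = 0.21 × £48.50 = £10.1850 per unit per year.
Q* = √(2DS/H) = √(2 × 11,700 × 331 / 10.185) ≈ 872.05.
Cycle time = Q*/D × 365 = 872.05 / 11,700 × 365 ≈ 27.205 days.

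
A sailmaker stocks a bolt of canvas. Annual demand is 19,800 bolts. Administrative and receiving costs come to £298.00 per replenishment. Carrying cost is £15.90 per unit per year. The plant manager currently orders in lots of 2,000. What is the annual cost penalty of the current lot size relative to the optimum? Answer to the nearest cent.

Extra cost ≈ £5,152.29 per year

EOQ = √(2DS/H) = √(2 × 19,800 × 298 / 15.9) ≈ 861.50.
Cost at Q* = (D/Q*)S + (Q*/2)H = √(2DSH) ≈ £13,697.91.
Cost at Q = 2,000: (19,800/2,000)×298 + (2,000/2)×15.9 = £2,950.20 + £15,900.00 = £18,850.20.
Excess = £18,850.20 − £13,697.91 = £5,152.29.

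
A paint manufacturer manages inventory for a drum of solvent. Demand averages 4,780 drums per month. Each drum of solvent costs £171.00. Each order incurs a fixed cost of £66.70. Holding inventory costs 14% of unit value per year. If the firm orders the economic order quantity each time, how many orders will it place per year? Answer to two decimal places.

Annual demand D = 4,780 × 12 = 57,360.
Holding cost H = 0.14 × £171.00 = £23.9400 per unit per year.
EOQ = √(2DS/H) = √(2 × 57,360 × 66.7 / 23.94) ≈ 565.35.
Orders per year = D / Q* = 57,360 / 565.35 ≈ 101.459.

N ≈ 101.46 orders per year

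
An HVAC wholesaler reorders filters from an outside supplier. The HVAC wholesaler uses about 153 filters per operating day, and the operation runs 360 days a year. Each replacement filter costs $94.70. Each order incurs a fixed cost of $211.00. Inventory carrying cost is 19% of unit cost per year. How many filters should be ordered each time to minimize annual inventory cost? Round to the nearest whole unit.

Q* ≈ 1,137 filters

Annual demand D = 153 × 360 = 55,080.
Holding cost H = 0.19 × $94.70 = $17.9930 per unit per year.
EOQ = √(2DS / H) = √(2 × 55,080 × 211 / 17.993).
= √(23,243,760 / 17.993) = √1,291,822.3754 ≈ 1136.584.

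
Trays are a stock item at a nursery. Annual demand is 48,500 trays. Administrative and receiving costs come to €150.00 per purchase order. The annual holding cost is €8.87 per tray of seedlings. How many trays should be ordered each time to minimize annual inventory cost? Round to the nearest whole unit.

Q* ≈ 1,281 trays

EOQ = √(2DS / H) = √(2 × 48,500 × 150 / 8.87).
= √(14,550,000 / 8.87) = √1,640,360.7666 ≈ 1280.766.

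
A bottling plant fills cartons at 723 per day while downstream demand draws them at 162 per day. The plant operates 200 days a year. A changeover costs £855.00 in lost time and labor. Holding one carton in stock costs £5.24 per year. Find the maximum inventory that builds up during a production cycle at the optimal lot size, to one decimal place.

I_max ≈ 2,864.3 cartons

Annual demand D = 162 × 200 = 32,400.
Production build-up factor (1 − d/p) = 1 − 162/723 = 0.7759.
Q* = √(2DS / (H(1 − d/p))) = √(2 × 32,400 × 855 / (5.24 × 0.7759)).
= √(55,404,000 / 4.0659) ≈ 3691.413.
Maximum inventory = Q*(1 − d/p) = 3691.413 × 0.7759 ≈ 2864.291.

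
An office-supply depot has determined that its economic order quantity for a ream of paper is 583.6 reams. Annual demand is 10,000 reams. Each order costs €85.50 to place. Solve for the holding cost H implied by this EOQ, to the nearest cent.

H ≈ €5.02

Squaring Q* = √(2DS/H) gives Q*² = 2DS/H.
From Q* = √(2DS/H): H = 2DS / Q*² = 2 × 10,000 × 85.5 / 583.6² = 5.0207.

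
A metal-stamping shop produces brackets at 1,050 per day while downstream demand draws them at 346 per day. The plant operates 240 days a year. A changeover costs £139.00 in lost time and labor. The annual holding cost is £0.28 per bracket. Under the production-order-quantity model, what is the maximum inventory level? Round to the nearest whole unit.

Annual demand D = 346 × 240 = 83,040.
Production build-up factor (1 − d/p) = 1 − 346/1,050 = 0.6705.
Q* = √(2DS / (H(1 − d/p))) = √(2 × 83,040 × 139 / (0.28 × 0.6705)).
= √(23,085,120 / 0.1877) ≈ 11089.076.
Maximum inventory = Q*(1 − d/p) = 11089.076 × 0.6705 ≈ 7434.962.

I_max ≈ 7,435 brackets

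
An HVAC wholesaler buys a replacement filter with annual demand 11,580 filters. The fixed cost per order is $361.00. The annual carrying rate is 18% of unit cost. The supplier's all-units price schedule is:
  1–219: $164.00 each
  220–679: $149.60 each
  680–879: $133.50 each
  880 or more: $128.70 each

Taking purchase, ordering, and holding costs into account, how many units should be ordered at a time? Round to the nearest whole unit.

Holding cost per unit per year at price C is H = 0.18·C.
Evaluate total cost at each tier's feasible EOQ or, if the EOQ is below the tier, at the tier's minimum quantity.
Tier 1 ($164.00): EOQ = 532.2 exceeds tier's upper bound 219, so this tier is dominated.
EOQ at $149.60 = 557.2 (feasible in tier 2): TC = 11,580×$149.60 + (11,580/557.2)×361 + (557.2/2)×0.18×$149.60 = $1,747,372.62.
EOQ at $133.50 = 589.9 < 680, so use break Q=680: TC = 11,580×$133.50 + (11,580/680.0)×361 + (680.0/2)×0.18×$133.50 = $1,560,247.82.
EOQ at $128.70 = 600.8 < 880, so use break Q=880: TC = 11,580×$128.70 + (11,580/880.0)×361 + (880.0/2)×0.18×$128.70 = $1,505,289.47.
Lowest total cost is $1,505,289.47 at Q = 880.0.

Q* ≈ 880 filters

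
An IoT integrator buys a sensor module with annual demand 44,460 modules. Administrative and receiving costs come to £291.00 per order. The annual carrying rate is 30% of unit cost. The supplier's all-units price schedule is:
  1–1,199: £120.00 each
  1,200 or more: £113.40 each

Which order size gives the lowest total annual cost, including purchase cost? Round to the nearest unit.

Q* ≈ 1,200 modules

Holding cost per unit per year at price C is H = 0.30·C.
For each price level, check whether its EOQ is feasible; otherwise the best quantity at that price is the breakpoint.
EOQ at £120.00 = 847.8 (feasible in tier 1): TC = 44,460×£120.00 + (44,460/847.8)×291 + (847.8/2)×0.30×£120.00 = £5,365,720.91.
EOQ at £113.40 = 872.1 < 1200, so use break Q=1200: TC = 44,460×£113.40 + (44,460/1200.0)×291 + (1200.0/2)×0.30×£113.40 = £5,072,957.55.
Lowest total cost is £5,072,957.55 at Q = 1200.0.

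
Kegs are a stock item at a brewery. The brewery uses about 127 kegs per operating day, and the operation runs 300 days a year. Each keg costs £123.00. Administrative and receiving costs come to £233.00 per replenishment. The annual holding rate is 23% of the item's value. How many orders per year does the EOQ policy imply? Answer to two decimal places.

Annual demand D = 127 × 300 = 38,100.
Holding cost H = 0.23 × £123.00 = £28.2900 per unit per year.
Q* = √(2DS/H) = √(2 × 38,100 × 233 / 28.29) ≈ 792.21.
Orders per year = D / Q* = 38,100 / 792.21 ≈ 48.093.

N ≈ 48.09 orders per year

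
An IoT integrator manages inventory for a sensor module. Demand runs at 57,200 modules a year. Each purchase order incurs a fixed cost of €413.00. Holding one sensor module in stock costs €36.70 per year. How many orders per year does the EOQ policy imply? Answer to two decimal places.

Q* = √(2DS/H) = √(2 × 57,200 × 413 / 36.7) ≈ 1134.63.
Orders per year = D / Q* = 57,200 / 1134.63 ≈ 50.413.

N ≈ 50.41 orders per year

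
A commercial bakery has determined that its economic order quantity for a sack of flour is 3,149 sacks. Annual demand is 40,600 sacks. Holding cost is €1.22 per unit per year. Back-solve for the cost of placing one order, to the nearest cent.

Squaring Q* = √(2DS/H) gives Q*² = 2DS/H.
From Q* = √(2DS/H): S = Q*²H / (2D) = 3,149² × 1.22 / (2 × 40,600) = 148.9873.

S ≈ €148.99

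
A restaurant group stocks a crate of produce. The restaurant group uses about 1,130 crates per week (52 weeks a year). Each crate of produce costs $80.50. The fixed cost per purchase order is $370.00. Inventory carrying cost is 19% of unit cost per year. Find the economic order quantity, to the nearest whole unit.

Annual demand D = 1,130 × 52 = 58,760.
Holding cost H = 0.19 × $80.50 = $15.2950 per unit per year.
EOQ = √(2DS / H) = √(2 × 58,760 × 370 / 15.295).
= √(43,482,400 / 15.295) = √2,842,915.9856 ≈ 1686.095.

Q* ≈ 1,686 crates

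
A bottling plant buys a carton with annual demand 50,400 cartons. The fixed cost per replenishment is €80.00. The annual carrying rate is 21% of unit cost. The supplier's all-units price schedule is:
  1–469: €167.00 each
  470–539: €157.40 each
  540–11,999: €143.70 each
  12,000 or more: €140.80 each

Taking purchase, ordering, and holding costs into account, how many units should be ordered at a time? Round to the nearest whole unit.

Q* ≈ 540 cartons

Holding cost per unit per year at price C is H = 0.21·C.
Evaluate total cost at each tier's feasible EOQ or, if the EOQ is below the tier, at the tier's minimum quantity.
Tier 1 (€167.00): EOQ = 479.5 exceeds tier's upper bound 469, so this tier is dominated.
EOQ at €157.40 = 493.9 (feasible in tier 2): TC = 50,400×€157.40 + (50,400/493.9)×80 + (493.9/2)×0.21×€157.40 = €7,949,286.28.
EOQ at €143.70 = 516.9 < 540, so use break Q=540: TC = 50,400×€143.70 + (50,400/540.0)×80 + (540.0/2)×0.21×€143.70 = €7,258,094.46.
EOQ at €140.80 = 522.2 < 12000, so use break Q=12000: TC = 50,400×€140.80 + (50,400/12000.0)×80 + (12000.0/2)×0.21×€140.80 = €7,274,064.00.
Lowest total cost is €7,258,094.46 at Q = 540.0.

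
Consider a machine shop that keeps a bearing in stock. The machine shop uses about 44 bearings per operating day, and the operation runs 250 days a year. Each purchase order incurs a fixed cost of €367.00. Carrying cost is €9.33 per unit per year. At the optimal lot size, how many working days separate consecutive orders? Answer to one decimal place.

Annual demand D = 44 × 250 = 11,000.
The optimal lot size = √(2DS/H) = √(2 × 11,000 × 367 / 9.33) ≈ 930.26.
Cycle time = Q*/D × 250 = 930.26 / 11,000 × 250 ≈ 21.142 days.

T ≈ 21.1 days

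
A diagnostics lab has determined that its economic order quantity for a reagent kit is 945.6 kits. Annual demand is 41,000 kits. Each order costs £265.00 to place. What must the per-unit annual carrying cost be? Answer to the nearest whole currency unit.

H ≈ £24

Squaring Q* = √(2DS/H) gives Q*² = 2DS/H.
From Q* = √(2DS/H): H = 2DS / Q*² = 2 × 41,000 × 265 / 945.6² = 24.3022.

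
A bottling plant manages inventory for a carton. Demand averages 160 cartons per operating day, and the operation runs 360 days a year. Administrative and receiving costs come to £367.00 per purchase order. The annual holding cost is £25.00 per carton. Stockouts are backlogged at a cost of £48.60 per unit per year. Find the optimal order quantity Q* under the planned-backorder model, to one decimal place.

Q* ≈ 1,600.3 cartons

Annual demand D = 160 × 360 = 57,600.
With planned backorders, Q* = √(2DS/H) · √((H+B)/B).
√(2DS/H) = √(2 × 57,600 × 367 / 25) = 1300.437.
√((H+B)/B) = √((25+48.6)/48.6) = 1.2306.
Q* ≈ 1600.332.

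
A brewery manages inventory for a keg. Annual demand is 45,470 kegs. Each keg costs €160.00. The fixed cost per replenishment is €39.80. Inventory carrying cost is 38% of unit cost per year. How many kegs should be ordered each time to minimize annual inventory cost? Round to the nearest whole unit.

Holding cost H = 0.38 × €160.00 = €60.8000 per unit per year.
EOQ = √(2DS / H) = √(2 × 45,470 × 39.8 / 60.8).
= √(3,619,412 / 60.8) = √59,529.8026 ≈ 243.987.

Q* ≈ 244 kegs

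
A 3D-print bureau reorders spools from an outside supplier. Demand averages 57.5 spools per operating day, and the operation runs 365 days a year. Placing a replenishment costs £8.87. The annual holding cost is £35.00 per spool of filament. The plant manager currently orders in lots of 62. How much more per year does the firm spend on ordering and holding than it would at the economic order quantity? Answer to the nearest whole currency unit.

Annual demand D = 57.5 × 365 = 20,987.5.
EOQ = √(2DS/H) = √(2 × 20,987.5 × 8.87 / 35) ≈ 103.14.
Cost at Q* = (D/Q*)S + (Q*/2)H = √(2DSH) ≈ £3,609.87.
Cost at Q = 62: (20,987.5/62)×8.87 + (62/2)×35 = £3,002.57 + £1,085.00 = £4,087.57.
Excess = £4,087.57 − £3,609.87 = £477.70.

Extra cost ≈ £478 per year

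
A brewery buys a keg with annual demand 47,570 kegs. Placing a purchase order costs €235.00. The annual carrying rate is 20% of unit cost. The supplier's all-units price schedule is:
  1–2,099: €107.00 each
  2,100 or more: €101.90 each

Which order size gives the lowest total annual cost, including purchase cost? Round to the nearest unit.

Q* ≈ 2,100 kegs

Holding cost per unit per year at price C is H = 0.20·C.
Candidates are each tier's EOQ (if it falls in that tier) and each price-break quantity.
EOQ at €107.00 = 1022.1 (feasible in tier 1): TC = 47,570×€107.00 + (47,570/1022.1)×235 + (1022.1/2)×0.20×€107.00 = €5,111,863.71.
EOQ at €101.90 = 1047.4 < 2100, so use break Q=2100: TC = 47,570×€101.90 + (47,570/2100.0)×235 + (2100.0/2)×0.20×€101.90 = €4,874,105.31.
Lowest total cost is €4,874,105.31 at Q = 2100.0.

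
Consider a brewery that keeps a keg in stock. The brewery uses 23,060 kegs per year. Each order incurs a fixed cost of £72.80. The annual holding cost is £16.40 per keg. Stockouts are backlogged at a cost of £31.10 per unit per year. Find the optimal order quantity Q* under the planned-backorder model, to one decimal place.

Q* ≈ 559.2 kegs

With planned backorders, Q* = √(2DS/H) · √((H+B)/B).
√(2DS/H) = √(2 × 23,060 × 72.8 / 16.4) = 452.469.
√((H+B)/B) = √((16.4+31.1)/31.1) = 1.2359.
Q* ≈ 559.184.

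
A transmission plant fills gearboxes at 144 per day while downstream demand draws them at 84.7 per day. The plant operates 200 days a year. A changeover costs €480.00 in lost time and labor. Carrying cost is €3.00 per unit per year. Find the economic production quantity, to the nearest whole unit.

Annual demand D = 84.7 × 200 = 16,940.
Production build-up factor (1 − d/p) = 1 − 84.7/144 = 0.4118.
Q* = √(2DS / (H(1 − d/p))) = √(2 × 16,940 × 480 / (3 × 0.4118)).
= √(16,262,400 / 1.2354) ≈ 3628.153.

Q* ≈ 3,628 gearboxes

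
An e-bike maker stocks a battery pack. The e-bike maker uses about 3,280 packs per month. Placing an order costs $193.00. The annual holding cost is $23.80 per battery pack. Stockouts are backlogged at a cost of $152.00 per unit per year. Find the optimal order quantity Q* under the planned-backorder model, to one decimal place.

Annual demand D = 3,280 × 12 = 39,360.
With planned backorders, Q* = √(2DS/H) · √((H+B)/B).
√(2DS/H) = √(2 × 39,360 × 193 / 23.8) = 798.974.
√((H+B)/B) = √((23.8+152)/152) = 1.0754.
Q* ≈ 859.252.

Q* ≈ 859.3 packs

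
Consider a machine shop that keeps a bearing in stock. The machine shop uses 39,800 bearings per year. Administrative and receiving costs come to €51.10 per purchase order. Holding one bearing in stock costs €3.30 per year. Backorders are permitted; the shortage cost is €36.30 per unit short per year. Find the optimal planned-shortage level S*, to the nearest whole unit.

S* ≈ 97 bearings

With planned backorders, Q* = √(2DS/H) · √((H+B)/B).
√(2DS/H) = √(2 × 39,800 × 51.1 / 3.3) = 1110.222.
√((H+B)/B) = √((3.3+36.3)/36.3) = 1.0445.
Q* ≈ 1159.590.
S* = Q* · H/(H+B) = 1159.590 × 3.3/39.6 ≈ 96.632.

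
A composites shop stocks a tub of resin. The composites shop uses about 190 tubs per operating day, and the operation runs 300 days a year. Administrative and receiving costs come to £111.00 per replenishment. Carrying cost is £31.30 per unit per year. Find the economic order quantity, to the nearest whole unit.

Q* ≈ 636 tubs

Annual demand D = 190 × 300 = 57,000.
EOQ = √(2DS / H) = √(2 × 57,000 × 111 / 31.3).
= √(12,654,000 / 31.3) = √404,281.1502 ≈ 635.831.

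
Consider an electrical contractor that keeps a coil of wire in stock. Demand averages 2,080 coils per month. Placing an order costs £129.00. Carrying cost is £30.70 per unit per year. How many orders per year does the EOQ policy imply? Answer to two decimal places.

Annual demand D = 2,080 × 12 = 24,960.
EOQ = √(2DS/H) = √(2 × 24,960 × 129 / 30.7) ≈ 458.00.
Orders per year = D / Q* = 24,960 / 458.00 ≈ 54.498.

N ≈ 54.50 orders per year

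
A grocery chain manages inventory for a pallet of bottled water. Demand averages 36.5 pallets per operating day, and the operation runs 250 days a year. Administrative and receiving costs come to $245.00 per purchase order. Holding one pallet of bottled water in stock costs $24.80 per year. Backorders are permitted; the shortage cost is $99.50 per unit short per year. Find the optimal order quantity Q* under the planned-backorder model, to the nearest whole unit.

Q* ≈ 475 pallets

Annual demand D = 36.5 × 250 = 9,125.
With planned backorders, Q* = √(2DS/H) · √((H+B)/B).
√(2DS/H) = √(2 × 9,125 × 245 / 24.8) = 424.608.
√((H+B)/B) = √((24.8+99.5)/99.5) = 1.1177.
Q* ≈ 474.584.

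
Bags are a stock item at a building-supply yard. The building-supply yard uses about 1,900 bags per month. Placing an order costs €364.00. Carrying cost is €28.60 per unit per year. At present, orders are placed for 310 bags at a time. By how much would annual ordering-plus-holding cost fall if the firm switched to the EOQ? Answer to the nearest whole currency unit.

Extra cost ≈ €9,417 per year

Annual demand D = 1,900 × 12 = 22,800.
EOQ = √(2DS/H) = √(2 × 22,800 × 364 / 28.6) ≈ 761.82.
Cost at Q* = (D/Q*)S + (Q*/2)H = √(2DSH) ≈ €21,787.94.
Cost at Q = 310: (22,800/310)×364 + (310/2)×28.6 = €26,771.61 + €4,433.00 = €31,204.61.
Excess = €31,204.61 − €21,787.94 = €9,416.67.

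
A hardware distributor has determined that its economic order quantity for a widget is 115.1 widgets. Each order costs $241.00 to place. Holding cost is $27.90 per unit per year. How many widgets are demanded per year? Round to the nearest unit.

D ≈ 767 widgets per year

Invert the EOQ relation Q*² = 2DS/H.
From Q* = √(2DS/H): D = Q*²H / (2S) = 115.1² × 27.9 / (2 × 241) = 766.845.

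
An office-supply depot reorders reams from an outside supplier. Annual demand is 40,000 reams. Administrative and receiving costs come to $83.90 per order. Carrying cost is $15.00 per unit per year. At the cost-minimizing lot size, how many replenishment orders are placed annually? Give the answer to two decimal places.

The optimal lot size = √(2DS/H) = √(2 × 40,000 × 83.9 / 15) ≈ 668.93.
Orders per year = D / Q* = 40,000 / 668.93 ≈ 59.797.

N ≈ 59.80 orders per year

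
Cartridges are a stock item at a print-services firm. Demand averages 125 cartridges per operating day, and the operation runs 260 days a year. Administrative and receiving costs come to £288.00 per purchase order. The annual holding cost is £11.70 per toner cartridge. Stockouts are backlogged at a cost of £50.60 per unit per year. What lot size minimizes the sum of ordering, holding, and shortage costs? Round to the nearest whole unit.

Q* ≈ 1,404 cartridges

Annual demand D = 125 × 260 = 32,500.
With planned backorders, Q* = √(2DS/H) · √((H+B)/B).
√(2DS/H) = √(2 × 32,500 × 288 / 11.7) = 1264.911.
√((H+B)/B) = √((11.7+50.6)/50.6) = 1.1096.
Q* ≈ 1403.553.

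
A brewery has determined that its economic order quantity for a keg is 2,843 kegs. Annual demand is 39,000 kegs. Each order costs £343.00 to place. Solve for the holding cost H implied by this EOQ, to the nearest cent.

H ≈ £3.31

The basic EOQ model gives Q* = √(2DS/H); rearrange for the unknown.
From Q* = √(2DS/H): H = 2DS / Q*² = 2 × 39,000 × 343 / 2,843² = 3.3101.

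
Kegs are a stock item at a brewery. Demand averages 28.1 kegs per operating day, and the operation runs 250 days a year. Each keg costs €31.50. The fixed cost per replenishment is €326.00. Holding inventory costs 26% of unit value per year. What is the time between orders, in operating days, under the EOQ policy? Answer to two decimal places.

Annual demand D = 28.1 × 250 = 7,025.
Holding cost H = 0.26 × €31.50 = €8.1900 per unit per year.
Q* = √(2DS/H) = √(2 × 7,025 × 326 / 8.19) ≈ 747.83.
Cycle time = Q*/D × 250 = 747.83 / 7,025 × 250 ≈ 26.613 days.

T ≈ 26.61 days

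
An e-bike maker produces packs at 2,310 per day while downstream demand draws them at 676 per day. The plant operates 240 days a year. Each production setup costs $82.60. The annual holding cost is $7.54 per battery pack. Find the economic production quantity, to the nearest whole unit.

Q* ≈ 2,242 packs

Annual demand D = 676 × 240 = 162,240.
Production build-up factor (1 − d/p) = 1 − 676/2,310 = 0.7074.
Q* = √(2DS / (H(1 − d/p))) = √(2 × 162,240 × 82.6 / (7.54 × 0.7074)).
= √(26,802,048 / 5.3335) ≈ 2241.704.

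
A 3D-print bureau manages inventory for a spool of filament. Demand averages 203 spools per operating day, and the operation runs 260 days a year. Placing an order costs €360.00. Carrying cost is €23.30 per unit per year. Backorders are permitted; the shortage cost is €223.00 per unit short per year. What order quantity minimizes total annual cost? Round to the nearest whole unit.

Annual demand D = 203 × 260 = 52,780.
With planned backorders, Q* = √(2DS/H) · √((H+B)/B).
√(2DS/H) = √(2 × 52,780 × 360 / 23.3) = 1277.094.
√((H+B)/B) = √((23.3+223)/223) = 1.0509.
Q* ≈ 1342.155.

Q* ≈ 1,342 spools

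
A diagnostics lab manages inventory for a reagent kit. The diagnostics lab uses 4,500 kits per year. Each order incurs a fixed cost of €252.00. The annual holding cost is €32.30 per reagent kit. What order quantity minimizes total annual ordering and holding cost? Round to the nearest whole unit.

Q* ≈ 265 kits

EOQ = √(2DS / H) = √(2 × 4,500 × 252 / 32.3).
= √(2,268,000 / 32.3) = √70,216.7183 ≈ 264.984.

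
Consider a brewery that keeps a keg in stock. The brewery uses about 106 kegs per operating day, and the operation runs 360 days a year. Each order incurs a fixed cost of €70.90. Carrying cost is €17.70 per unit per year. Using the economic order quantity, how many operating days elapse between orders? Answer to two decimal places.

Annual demand D = 106 × 360 = 38,160.
Q* = √(2DS/H) = √(2 × 38,160 × 70.9 / 17.7) ≈ 552.91.
Cycle time = Q*/D × 360 = 552.91 / 38,160 × 360 ≈ 5.216 days.

T ≈ 5.22 days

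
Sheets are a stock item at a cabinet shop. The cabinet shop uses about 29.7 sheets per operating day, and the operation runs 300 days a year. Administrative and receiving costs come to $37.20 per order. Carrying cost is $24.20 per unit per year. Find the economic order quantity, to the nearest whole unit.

Q* ≈ 166 sheets

Annual demand D = 29.7 × 300 = 8,910.
EOQ = √(2DS / H) = √(2 × 8,910 × 37.2 / 24.2).
= √(662,904 / 24.2) = √27,392.7273 ≈ 165.507.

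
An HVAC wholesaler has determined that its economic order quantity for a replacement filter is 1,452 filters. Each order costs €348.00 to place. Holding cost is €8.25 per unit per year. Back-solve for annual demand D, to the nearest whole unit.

D ≈ 24,991 filters per year

The basic EOQ model gives Q* = √(2DS/H); rearrange for the unknown.
From Q* = √(2DS/H): D = Q*²H / (2S) = 1,452² × 8.25 / (2 × 348) = 24990.672.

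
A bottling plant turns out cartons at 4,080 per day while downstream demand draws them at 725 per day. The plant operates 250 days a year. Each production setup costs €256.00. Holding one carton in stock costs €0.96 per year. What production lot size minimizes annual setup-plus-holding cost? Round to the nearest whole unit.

Q* ≈ 10,842 cartons

Annual demand D = 725 × 250 = 181,250.
Production build-up factor (1 − d/p) = 1 − 725/4,080 = 0.8223.
Q* = √(2DS / (H(1 − d/p))) = √(2 × 181,250 × 256 / (0.96 × 0.8223)).
= √(92,800,000 / 0.7894) ≈ 10842.319.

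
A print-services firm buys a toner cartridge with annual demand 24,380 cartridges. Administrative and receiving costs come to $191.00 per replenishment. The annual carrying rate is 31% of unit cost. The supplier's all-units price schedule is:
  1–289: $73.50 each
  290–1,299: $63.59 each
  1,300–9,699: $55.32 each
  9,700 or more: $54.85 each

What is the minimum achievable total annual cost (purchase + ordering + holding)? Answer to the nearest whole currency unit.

TC* ≈ $1,363,431

Holding cost per unit per year at price C is H = 0.31·C.
Evaluate total cost at each tier's feasible EOQ or, if the EOQ is below the tier, at the tier's minimum quantity.
Tier 1 ($73.50): EOQ = 639.3 exceeds tier's upper bound 289, so this tier is dominated.
EOQ at $63.59 = 687.3 (feasible in tier 2): TC = 24,380×$63.59 + (24,380/687.3)×191 + (687.3/2)×0.31×$63.59 = $1,563,873.72.
EOQ at $55.32 = 736.9 < 1300, so use break Q=1300: TC = 24,380×$55.32 + (24,380/1300.0)×191 + (1300.0/2)×0.31×$55.32 = $1,363,430.56.
EOQ at $54.85 = 740.1 < 9700, so use break Q=9700: TC = 24,380×$54.85 + (24,380/9700.0)×191 + (9700.0/2)×0.31×$54.85 = $1,420,190.03.
Lowest total cost among the candidates is at Q = 1300.0.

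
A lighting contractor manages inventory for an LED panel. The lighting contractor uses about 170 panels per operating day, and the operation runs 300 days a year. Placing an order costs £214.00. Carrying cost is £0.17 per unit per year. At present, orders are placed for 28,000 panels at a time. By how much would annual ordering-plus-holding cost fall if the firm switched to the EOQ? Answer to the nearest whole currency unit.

Annual demand D = 170 × 300 = 51,000.
EOQ = √(2DS/H) = √(2 × 51,000 × 214 / 0.17) ≈ 11331.37.
Cost at Q* = (D/Q*)S + (Q*/2)H = √(2DSH) ≈ £1,926.33.
Cost at Q = 28,000: (51,000/28,000)×214 + (28,000/2)×0.17 = £389.79 + £2,380.00 = £2,769.79.
Excess = £2,769.79 − £1,926.33 = £843.45.

Extra cost ≈ £843 per year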